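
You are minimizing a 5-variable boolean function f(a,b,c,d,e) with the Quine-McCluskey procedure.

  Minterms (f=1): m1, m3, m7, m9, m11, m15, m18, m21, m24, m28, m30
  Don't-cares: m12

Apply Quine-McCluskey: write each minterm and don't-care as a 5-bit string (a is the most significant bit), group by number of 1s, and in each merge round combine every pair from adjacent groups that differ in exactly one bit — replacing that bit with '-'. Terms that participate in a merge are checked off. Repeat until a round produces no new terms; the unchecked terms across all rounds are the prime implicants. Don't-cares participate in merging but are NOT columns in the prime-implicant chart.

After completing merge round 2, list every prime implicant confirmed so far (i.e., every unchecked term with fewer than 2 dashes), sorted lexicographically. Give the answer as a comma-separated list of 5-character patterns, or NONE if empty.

[col 0] 00001*, 00011*, 00111*, 01001*, 01011*, 01100*, 01111*, 10010, 10101, 11000*, 11100*, 11110*
[col 1] -1100, 0-001*, 0-011*, 0-111*, 00-11*, 000-1*, 01-11*, 010-1*, 11-00, 111-0
[col 2] 0--11, 0-0-1
Prime implicants: -1100, 0--11, 0-0-1, 10010, 10101, 11-00, 111-0

-1100, 10010, 10101, 11-00, 111-0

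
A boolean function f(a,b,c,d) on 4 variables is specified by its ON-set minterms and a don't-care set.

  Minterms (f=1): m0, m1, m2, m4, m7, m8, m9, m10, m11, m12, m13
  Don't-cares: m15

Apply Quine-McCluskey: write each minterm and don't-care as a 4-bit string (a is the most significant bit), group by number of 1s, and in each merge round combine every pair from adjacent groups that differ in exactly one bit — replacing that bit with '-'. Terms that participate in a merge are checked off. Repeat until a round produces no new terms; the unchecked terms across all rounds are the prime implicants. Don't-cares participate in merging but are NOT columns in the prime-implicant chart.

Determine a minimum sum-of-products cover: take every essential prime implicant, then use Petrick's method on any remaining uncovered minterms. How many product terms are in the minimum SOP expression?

5

size-2^0 implicants → 0000(✓)  0001(✓)  0010(✓)  0100(✓)  0111(✓)  1000(✓)  1001(✓)  1010(✓)  1011(✓)  1100(✓)  1101(✓)  1111(✓)
size-2^1 implicants → -000(✓)  -001(✓)  -010(✓)  -100(✓)  -111  0-00(✓)  00-0(✓)  000-(✓)  1-00(✓)  1-01(✓)  1-11(✓)  10-0(✓)  10-1(✓)  100-(✓)  101-(✓)  11-1(✓)  110-(✓)
size-2^2 implicants → --00  -0-0  -00-  1--1  1-0-  10--
Unchecked terms (primes): --00, -0-0, -00-, -111, 1--1, 1-0-, 10--
Minterm coverage:
  m0 ⊆ --00,-0-0,-00-
  m1 ⊆ -00- [E]
  m2 ⊆ -0-0 [E]
  m4 ⊆ --00 [E]
  m7 ⊆ -111 [E]
  m8 ⊆ --00,-0-0,-00-,1-0-,10--
  m9 ⊆ -00-,1--1,1-0-,10--
  m10 ⊆ -0-0,10--
  m11 ⊆ 1--1,10--
  m12 ⊆ --00,1-0-
  m13 ⊆ 1--1,1-0-
E = {--00, -0-0, -00-, -111}
Petrick residual → 1--1
Cover = c'd' + b'd' + b'c' + bcd + ad  |cover|=5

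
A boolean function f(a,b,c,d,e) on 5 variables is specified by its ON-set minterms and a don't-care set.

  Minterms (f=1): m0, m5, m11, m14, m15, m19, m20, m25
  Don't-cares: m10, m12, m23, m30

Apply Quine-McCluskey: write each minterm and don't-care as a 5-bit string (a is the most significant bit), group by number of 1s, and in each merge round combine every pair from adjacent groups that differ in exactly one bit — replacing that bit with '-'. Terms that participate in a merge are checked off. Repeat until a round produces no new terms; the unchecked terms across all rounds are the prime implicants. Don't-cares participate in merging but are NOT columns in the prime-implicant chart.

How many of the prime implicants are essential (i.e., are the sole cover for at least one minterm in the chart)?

6

size-2^0 implicants → 00000  00101  01010(✓)  01011(✓)  01100(✓)  01110(✓)  01111(✓)  10011(✓)  10100  10111(✓)  11001  11110(✓)
size-2^1 implicants → -1110  01-10(✓)  01-11(✓)  0101-(✓)  011-0  0111-(✓)  10-11
size-2^2 implicants → 01-1-
Unchecked terms (primes): -1110, 00000, 00101, 01-1-, 011-0, 10-11, 10100, 11001
Minterm coverage:
  m0 ⊆ 00000 [E]
  m5 ⊆ 00101 [E]
  m11 ⊆ 01-1- [E]
  m14 ⊆ -1110,01-1-,011-0
  m15 ⊆ 01-1- [E]
  m19 ⊆ 10-11 [E]
  m20 ⊆ 10100 [E]
  m25 ⊆ 11001 [E]
E = {00000, 00101, 01-1-, 10-11, 10100, 11001}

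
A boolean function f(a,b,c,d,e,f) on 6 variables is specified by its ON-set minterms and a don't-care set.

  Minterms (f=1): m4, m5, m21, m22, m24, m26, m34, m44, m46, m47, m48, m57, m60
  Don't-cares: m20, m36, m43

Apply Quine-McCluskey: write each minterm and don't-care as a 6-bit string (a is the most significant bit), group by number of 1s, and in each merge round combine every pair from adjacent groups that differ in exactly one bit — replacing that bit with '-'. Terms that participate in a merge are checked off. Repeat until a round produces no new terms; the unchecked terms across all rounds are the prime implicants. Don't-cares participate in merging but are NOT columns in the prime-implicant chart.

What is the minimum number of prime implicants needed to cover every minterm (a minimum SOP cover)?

8

[col 0] 000100*, 000101*, 010100*, 010101*, 010110*, 011000*, 011010*, 100010, 100100*, 101011*, 101100*, 101110*, 101111*, 110000, 111001, 111100*
[col 1] -00100, 0-0100*, 0-0101*, 00010-*, 0101-0, 01010-*, 0110-0, 1-1100, 10-100, 101-11, 1011-0, 10111-
[col 2] 0-010-
Prime implicants: -00100, 0-010-, 0101-0, 0110-0, 1-1100, 10-100, 100010, 101-11, 1011-0, 10111-, 110000, 111001
PI chart (minterm → PIs covering it):
  4 | -00100,0-010-
  5 | 0-010-  (sole → essential)
  21 | 0-010-  (sole → essential)
  22 | 0101-0  (sole → essential)
  24 | 0110-0  (sole → essential)
  26 | 0110-0  (sole → essential)
  34 | 100010  (sole → essential)
  44 | 1-1100,10-100,1011-0
  46 | 1011-0,10111-
  47 | 101-11,10111-
  48 | 110000  (sole → essential)
  57 | 111001  (sole → essential)
  60 | 1-1100  (sole → essential)
Essential prime implicants: 0-010-, 0101-0, 0110-0, 1-1100, 100010, 110000, 111001
Petrick residual → 10111-
Minimum SOP uses 8 PIs: a'c'de' + a'bc'df' + a'bcd'f' + acde'f' + ab'c'd'ef' + ab'cde + abc'd'e'f' + abcd'e'f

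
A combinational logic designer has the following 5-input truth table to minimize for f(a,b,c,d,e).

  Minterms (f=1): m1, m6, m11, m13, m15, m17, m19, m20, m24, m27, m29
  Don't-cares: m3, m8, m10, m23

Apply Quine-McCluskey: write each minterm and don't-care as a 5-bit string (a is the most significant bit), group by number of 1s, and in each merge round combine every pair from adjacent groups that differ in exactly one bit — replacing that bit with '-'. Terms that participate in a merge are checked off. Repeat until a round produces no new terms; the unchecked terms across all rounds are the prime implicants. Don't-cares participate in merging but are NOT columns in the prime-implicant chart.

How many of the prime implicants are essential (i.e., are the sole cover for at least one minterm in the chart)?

size-2^0 implicants → 00001(✓)  00011(✓)  00110  01000(✓)  01010(✓)  01011(✓)  01101(✓)  01111(✓)  10001(✓)  10011(✓)  10100  10111(✓)  11000(✓)  11011(✓)  11101(✓)
size-2^1 implicants → -0001(✓)  -0011(✓)  -1000  -1011(✓)  -1101  0-011(✓)  000-1(✓)  01-11  010-0  0101-  011-1  1-011(✓)  10-11  100-1(✓)
size-2^2 implicants → --011  -00-1
Unchecked terms (primes): --011, -00-1, -1000, -1101, 00110, 01-11, 010-0, 0101-, 011-1, 10-11, 10100
Minterm coverage:
  m1 ⊆ -00-1 [E]
  m6 ⊆ 00110 [E]
  m11 ⊆ --011,01-11,0101-
  m13 ⊆ -1101,011-1
  m15 ⊆ 01-11,011-1
  m17 ⊆ -00-1 [E]
  m19 ⊆ --011,-00-1,10-11
  m20 ⊆ 10100 [E]
  m24 ⊆ -1000 [E]
  m27 ⊆ --011 [E]
  m29 ⊆ -1101 [E]
E = {--011, -00-1, -1000, -1101, 00110, 10100}

6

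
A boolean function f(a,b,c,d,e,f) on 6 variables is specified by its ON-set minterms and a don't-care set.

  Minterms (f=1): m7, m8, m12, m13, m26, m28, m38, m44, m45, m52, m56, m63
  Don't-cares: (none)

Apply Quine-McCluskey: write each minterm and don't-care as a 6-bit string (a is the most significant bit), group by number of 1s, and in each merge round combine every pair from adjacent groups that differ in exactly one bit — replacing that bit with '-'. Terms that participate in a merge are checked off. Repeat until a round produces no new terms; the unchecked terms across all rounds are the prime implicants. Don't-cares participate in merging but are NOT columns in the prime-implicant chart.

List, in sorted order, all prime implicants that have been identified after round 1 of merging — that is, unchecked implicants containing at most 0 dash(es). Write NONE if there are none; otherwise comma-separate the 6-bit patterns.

Round 0: 000111 001000✓ 001100✓ 001101✓ 011010 011100✓ 100110 101100✓ 101101✓ 110100 111000 111111
Round 1: -01100✓ -01101✓ 0-1100 001-00 00110-✓ 10110-✓
Round 2: -0110-
PIs = {-0110-, 0-1100, 000111, 001-00, 011010, 100110, 110100, 111000, 111111}

000111, 011010, 100110, 110100, 111000, 111111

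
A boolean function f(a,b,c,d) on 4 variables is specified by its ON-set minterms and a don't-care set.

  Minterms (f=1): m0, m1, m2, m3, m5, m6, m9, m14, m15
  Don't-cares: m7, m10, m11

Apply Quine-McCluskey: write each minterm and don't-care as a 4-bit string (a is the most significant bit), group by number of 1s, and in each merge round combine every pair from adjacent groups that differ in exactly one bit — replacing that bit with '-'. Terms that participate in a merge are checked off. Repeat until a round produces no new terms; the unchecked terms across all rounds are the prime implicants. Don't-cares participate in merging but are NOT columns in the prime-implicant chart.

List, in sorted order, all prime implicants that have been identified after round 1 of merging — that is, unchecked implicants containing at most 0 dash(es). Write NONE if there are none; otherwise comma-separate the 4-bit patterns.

size-2^0 implicants → 0000(✓)  0001(✓)  0010(✓)  0011(✓)  0101(✓)  0110(✓)  0111(✓)  1001(✓)  1010(✓)  1011(✓)  1110(✓)  1111(✓)
size-2^1 implicants → -001(✓)  -010(✓)  -011(✓)  -110(✓)  -111(✓)  0-01(✓)  0-10(✓)  0-11(✓)  00-0(✓)  00-1(✓)  000-(✓)  001-(✓)  01-1(✓)  011-(✓)  1-10(✓)  1-11(✓)  10-1(✓)  101-(✓)  111-(✓)
size-2^2 implicants → --10(✓)  --11(✓)  -0-1  -01-(✓)  -11-(✓)  0--1  0-1-(✓)  00--  1-1-(✓)
size-2^3 implicants → --1-
Unchecked terms (primes): --1-, -0-1, 0--1, 00--

NONE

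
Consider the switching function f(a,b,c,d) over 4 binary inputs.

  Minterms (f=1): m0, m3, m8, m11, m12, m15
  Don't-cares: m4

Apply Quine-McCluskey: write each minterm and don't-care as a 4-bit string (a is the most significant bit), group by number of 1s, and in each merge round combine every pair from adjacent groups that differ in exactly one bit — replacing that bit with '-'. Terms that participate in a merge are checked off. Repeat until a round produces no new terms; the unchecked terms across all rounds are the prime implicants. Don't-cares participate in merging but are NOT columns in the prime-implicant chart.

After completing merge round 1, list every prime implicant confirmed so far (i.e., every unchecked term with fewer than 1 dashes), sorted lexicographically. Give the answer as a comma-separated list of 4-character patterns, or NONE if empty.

size-2^0 implicants → 0000(✓)  0011(✓)  0100(✓)  1000(✓)  1011(✓)  1100(✓)  1111(✓)
size-2^1 implicants → -000(✓)  -011  -100(✓)  0-00(✓)  1-00(✓)  1-11
size-2^2 implicants → --00
Unchecked terms (primes): --00, -011, 1-11

NONE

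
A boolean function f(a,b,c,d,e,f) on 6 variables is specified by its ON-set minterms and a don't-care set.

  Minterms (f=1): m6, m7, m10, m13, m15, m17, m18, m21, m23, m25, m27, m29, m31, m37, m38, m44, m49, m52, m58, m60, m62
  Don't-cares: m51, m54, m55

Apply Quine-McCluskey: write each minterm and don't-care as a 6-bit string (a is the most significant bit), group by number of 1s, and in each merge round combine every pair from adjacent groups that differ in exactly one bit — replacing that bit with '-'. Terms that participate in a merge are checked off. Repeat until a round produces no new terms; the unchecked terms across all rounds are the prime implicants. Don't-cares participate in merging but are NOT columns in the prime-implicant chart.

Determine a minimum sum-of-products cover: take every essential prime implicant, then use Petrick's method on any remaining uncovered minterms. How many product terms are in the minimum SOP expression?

[col 0] 000110*, 000111*, 001010, 001101*, 001111*, 010001*, 010010, 010101*, 010111*, 011001*, 011011*, 011101*, 011111*, 100101, 100110*, 101100*, 110001*, 110011*, 110100*, 110110*, 110111*, 111010*, 111100*, 111110*
[col 1] -00110, -10001, -10111, 0-0111*, 0-1101*, 0-1111*, 00-111*, 00011-, 0011-1*, 01-001*, 01-101*, 01-111*, 010-01*, 0101-1*, 011-01*, 011-11*, 0110-1*, 0111-1*, 1-0110, 1-1100, 11-100*, 11-110*, 110-11, 1100-1, 1101-0*, 11011-, 111-10, 1111-0*
[col 2] 0--111, 0-11-1, 01--01, 01-1-1, 011--1, 11-1-0
Prime implicants: -00110, -10001, -10111, 0--111, 0-11-1, 00011-, 001010, 01--01, 01-1-1, 010010, 011--1, 1-0110, 1-1100, 100101, 11-1-0, 110-11, 1100-1, 11011-, 111-10
PI chart (minterm → PIs covering it):
  6 | -00110,00011-
  7 | 0--111,00011-
  10 | 001010  (sole → essential)
  13 | 0-11-1  (sole → essential)
  15 | 0--111,0-11-1
  17 | -10001,01--01
  18 | 010010  (sole → essential)
  21 | 01--01,01-1-1
  23 | -10111,0--111,01-1-1
  25 | 01--01,011--1
  27 | 011--1  (sole → essential)
  29 | 0-11-1,01--01,01-1-1,011--1
  31 | 0--111,0-11-1,01-1-1,011--1
  37 | 100101  (sole → essential)
  38 | -00110,1-0110
  44 | 1-1100  (sole → essential)
  49 | -10001,1100-1
  52 | 11-1-0  (sole → essential)
  58 | 111-10  (sole → essential)
  60 | 1-1100,11-1-0
  62 | 11-1-0,111-10
Essential prime implicants: 0-11-1, 001010, 010010, 011--1, 1-1100, 100101, 11-1-0, 111-10
Petrick residual → -00110, -10001, 0--111, 01--01
Minimum SOP uses 12 PIs: b'c'def' + bc'd'e'f + a'def + a'cdf + a'b'cd'ef' + a'be'f + a'bc'd'ef' + a'bcf + acde'f' + ab'c'de'f + abdf' + abcef'

12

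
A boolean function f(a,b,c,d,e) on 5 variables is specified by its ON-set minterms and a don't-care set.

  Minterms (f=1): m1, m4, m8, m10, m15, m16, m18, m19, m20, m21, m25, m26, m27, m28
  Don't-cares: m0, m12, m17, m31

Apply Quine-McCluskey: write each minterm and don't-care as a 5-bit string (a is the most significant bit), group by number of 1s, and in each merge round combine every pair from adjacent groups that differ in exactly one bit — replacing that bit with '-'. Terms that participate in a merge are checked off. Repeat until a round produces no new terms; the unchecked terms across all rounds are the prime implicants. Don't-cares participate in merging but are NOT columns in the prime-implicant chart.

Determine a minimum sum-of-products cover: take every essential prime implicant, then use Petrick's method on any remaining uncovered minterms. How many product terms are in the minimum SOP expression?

7

Round 0: 00000✓ 00001✓ 00100✓ 01000✓ 01010✓ 01100✓ 01111✓ 10000✓ 10001✓ 10010✓ 10011✓ 10100✓ 10101✓ 11001✓ 11010✓ 11011✓ 11100✓ 11111✓
Round 1: -0000✓ -0001✓ -0100✓ -1010 -1100✓ -1111 0-000✓ 0-100✓ 00-00✓ 0000-✓ 01-00✓ 010-0 1-001✓ 1-010✓ 1-011✓ 1-100✓ 10-00✓ 10-01✓ 100-0✓ 100-1✓ 1000-✓ 1001-✓ 1010-✓ 11-11 110-1✓ 1101-✓
Round 2: --100 -0-00 -000- 0--00 1-0-1 1-01- 10-0- 100--
PIs = {--100, -0-00, -000-, -1010, -1111, 0--00, 010-0, 1-0-1, 1-01-, 10-0-, 100--, 11-11}
Coverage chart:
  m1: -000- ←essential
  m4: --100,-0-00,0--00
  m8: 0--00,010-0
  m10: -1010,010-0
  m15: -1111 ←essential
  m16: -0-00,-000-,10-0-,100--
  m18: 1-01-,100--
  m19: 1-0-1,1-01-,100--
  m20: --100,-0-00,10-0-
  m21: 10-0- ←essential
  m25: 1-0-1 ←essential
  m26: -1010,1-01-
  m27: 1-0-1,1-01-,11-11
  m28: --100 ←essential
Essential: --100, -000-, -1111, 1-0-1, 10-0-
Petrick residual → 010-0, 1-01-
Min cover (7 terms): cd'e' + b'c'd' + bcde + a'bc'e' + ac'e + ac'd + ab'd'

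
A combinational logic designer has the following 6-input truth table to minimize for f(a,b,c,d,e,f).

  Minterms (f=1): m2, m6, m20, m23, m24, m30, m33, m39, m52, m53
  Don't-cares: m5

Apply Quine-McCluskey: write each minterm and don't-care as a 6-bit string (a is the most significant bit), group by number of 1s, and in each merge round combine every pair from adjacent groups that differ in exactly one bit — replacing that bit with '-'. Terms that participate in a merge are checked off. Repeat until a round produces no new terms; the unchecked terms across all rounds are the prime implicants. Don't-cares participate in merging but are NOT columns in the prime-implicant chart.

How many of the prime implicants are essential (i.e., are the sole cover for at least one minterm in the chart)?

8

Round 0: 000010✓ 000101 000110✓ 010100✓ 010111 011000 011110 100001 100111 110100✓ 110101✓
Round 1: -10100 000-10 11010-
PIs = {-10100, 000-10, 000101, 010111, 011000, 011110, 100001, 100111, 11010-}
Coverage chart:
  m2: 000-10 ←essential
  m6: 000-10 ←essential
  m20: -10100 ←essential
  m23: 010111 ←essential
  m24: 011000 ←essential
  m30: 011110 ←essential
  m33: 100001 ←essential
  m39: 100111 ←essential
  m52: -10100,11010-
  m53: 11010- ←essential
Essential: -10100, 000-10, 010111, 011000, 011110, 100001, 100111, 11010-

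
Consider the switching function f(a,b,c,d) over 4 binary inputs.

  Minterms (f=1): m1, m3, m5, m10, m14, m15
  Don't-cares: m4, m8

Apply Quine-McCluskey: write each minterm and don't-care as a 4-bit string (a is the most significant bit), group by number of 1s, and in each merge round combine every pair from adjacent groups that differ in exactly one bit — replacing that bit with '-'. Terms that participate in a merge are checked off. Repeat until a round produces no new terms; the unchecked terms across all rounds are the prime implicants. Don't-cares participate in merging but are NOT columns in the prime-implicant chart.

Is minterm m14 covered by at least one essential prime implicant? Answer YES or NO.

YES

[col 0] 0001*, 0011*, 0100*, 0101*, 1000*, 1010*, 1110*, 1111*
[col 1] 0-01, 00-1, 010-, 1-10, 10-0, 111-
Prime implicants: 0-01, 00-1, 010-, 1-10, 10-0, 111-
PI chart (minterm → PIs covering it):
  1 | 0-01,00-1
  3 | 00-1  (sole → essential)
  5 | 0-01,010-
  10 | 1-10,10-0
  14 | 1-10,111-
  15 | 111-  (sole → essential)
Essential prime implicants: 00-1, 111-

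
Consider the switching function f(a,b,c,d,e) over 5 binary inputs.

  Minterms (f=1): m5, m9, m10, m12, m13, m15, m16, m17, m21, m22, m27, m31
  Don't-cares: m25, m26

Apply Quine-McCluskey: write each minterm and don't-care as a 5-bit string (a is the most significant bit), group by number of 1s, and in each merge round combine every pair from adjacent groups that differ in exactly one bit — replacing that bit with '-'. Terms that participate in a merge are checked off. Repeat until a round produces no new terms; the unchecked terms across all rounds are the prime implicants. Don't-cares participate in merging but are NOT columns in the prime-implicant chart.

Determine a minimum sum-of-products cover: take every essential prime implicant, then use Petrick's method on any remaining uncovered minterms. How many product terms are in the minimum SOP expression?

[col 0] 00101*, 01001*, 01010*, 01100*, 01101*, 01111*, 10000*, 10001*, 10101*, 10110, 11001*, 11010*, 11011*, 11111*
[col 1] -0101, -1001, -1010, -1111, 0-101, 01-01, 011-1, 0110-, 1-001, 10-01, 1000-, 11-11, 110-1, 1101-
Prime implicants: -0101, -1001, -1010, -1111, 0-101, 01-01, 011-1, 0110-, 1-001, 10-01, 1000-, 10110, 11-11, 110-1, 1101-
PI chart (minterm → PIs covering it):
  5 | -0101,0-101
  9 | -1001,01-01
  10 | -1010  (sole → essential)
  12 | 0110-  (sole → essential)
  13 | 0-101,01-01,011-1,0110-
  15 | -1111,011-1
  16 | 1000-  (sole → essential)
  17 | 1-001,10-01,1000-
  21 | -0101,10-01
  22 | 10110  (sole → essential)
  27 | 11-11,110-1,1101-
  31 | -1111,11-11
Essential prime implicants: -1010, 0110-, 1000-, 10110
Petrick residual → -0101, -1001, -1111, 11-11
Minimum SOP uses 8 PIs: b'cd'e + bc'd'e + bc'de' + bcde + a'bcd' + ab'c'd' + ab'cde' + abde

8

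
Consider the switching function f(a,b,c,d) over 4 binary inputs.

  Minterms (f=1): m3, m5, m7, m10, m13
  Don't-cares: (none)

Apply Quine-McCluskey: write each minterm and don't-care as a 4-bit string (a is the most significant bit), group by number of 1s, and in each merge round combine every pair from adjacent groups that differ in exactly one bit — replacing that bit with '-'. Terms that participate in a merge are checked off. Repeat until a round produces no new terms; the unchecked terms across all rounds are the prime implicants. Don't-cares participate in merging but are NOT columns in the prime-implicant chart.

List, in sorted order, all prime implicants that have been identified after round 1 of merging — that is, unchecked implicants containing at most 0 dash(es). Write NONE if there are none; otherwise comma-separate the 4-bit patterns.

1010

size-2^0 implicants → 0011(✓)  0101(✓)  0111(✓)  1010  1101(✓)
size-2^1 implicants → -101  0-11  01-1
Unchecked terms (primes): -101, 0-11, 01-1, 1010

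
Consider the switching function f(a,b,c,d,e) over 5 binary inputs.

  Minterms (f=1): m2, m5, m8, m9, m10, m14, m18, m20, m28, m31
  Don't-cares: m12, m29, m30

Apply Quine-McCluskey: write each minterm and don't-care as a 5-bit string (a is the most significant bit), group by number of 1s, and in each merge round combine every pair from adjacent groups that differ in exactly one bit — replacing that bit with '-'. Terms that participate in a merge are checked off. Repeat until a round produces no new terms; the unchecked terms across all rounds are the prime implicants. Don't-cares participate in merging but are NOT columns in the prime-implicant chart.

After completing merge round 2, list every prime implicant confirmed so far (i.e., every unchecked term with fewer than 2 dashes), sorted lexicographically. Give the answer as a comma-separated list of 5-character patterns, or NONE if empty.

-0010, 0-010, 00101, 0100-, 1-100

Round 0: 00010✓ 00101 01000✓ 01001✓ 01010✓ 01100✓ 01110✓ 10010✓ 10100✓ 11100✓ 11101✓ 11110✓ 11111✓
Round 1: -0010 -1100✓ -1110✓ 0-010 01-00✓ 01-10✓ 010-0✓ 0100- 011-0✓ 1-100 111-0✓ 111-1✓ 1110-✓ 1111-✓
Round 2: -11-0 01--0 111--
PIs = {-0010, -11-0, 0-010, 00101, 01--0, 0100-, 1-100, 111--}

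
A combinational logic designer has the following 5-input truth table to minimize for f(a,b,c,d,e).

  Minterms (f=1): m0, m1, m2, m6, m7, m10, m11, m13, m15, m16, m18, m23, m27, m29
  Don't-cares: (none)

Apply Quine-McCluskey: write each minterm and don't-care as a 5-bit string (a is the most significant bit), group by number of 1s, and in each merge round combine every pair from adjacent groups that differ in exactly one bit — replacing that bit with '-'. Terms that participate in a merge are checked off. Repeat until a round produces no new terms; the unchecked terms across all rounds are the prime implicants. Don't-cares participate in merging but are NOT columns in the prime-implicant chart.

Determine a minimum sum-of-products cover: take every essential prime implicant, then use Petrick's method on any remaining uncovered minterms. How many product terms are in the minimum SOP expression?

8

size-2^0 implicants → 00000(✓)  00001(✓)  00010(✓)  00110(✓)  00111(✓)  01010(✓)  01011(✓)  01101(✓)  01111(✓)  10000(✓)  10010(✓)  10111(✓)  11011(✓)  11101(✓)
size-2^1 implicants → -0000(✓)  -0010(✓)  -0111  -1011  -1101  0-010  0-111  00-10  000-0(✓)  0000-  0011-  01-11  0101-  011-1  100-0(✓)
size-2^2 implicants → -00-0
Unchecked terms (primes): -00-0, -0111, -1011, -1101, 0-010, 0-111, 00-10, 0000-, 0011-, 01-11, 0101-, 011-1
Minterm coverage:
  m0 ⊆ -00-0,0000-
  m1 ⊆ 0000- [E]
  m2 ⊆ -00-0,0-010,00-10
  m6 ⊆ 00-10,0011-
  m7 ⊆ -0111,0-111,0011-
  m10 ⊆ 0-010,0101-
  m11 ⊆ -1011,01-11,0101-
  m13 ⊆ -1101,011-1
  m15 ⊆ 0-111,01-11,011-1
  m16 ⊆ -00-0 [E]
  m18 ⊆ -00-0 [E]
  m23 ⊆ -0111 [E]
  m27 ⊆ -1011 [E]
  m29 ⊆ -1101 [E]
E = {-00-0, -0111, -1011, -1101, 0000-}
Petrick residual → 0-010, 0-111, 00-10
Cover = b'c'e' + b'cde + bc'de + bcd'e + a'c'de' + a'cde + a'b'de' + a'b'c'd'  |cover|=8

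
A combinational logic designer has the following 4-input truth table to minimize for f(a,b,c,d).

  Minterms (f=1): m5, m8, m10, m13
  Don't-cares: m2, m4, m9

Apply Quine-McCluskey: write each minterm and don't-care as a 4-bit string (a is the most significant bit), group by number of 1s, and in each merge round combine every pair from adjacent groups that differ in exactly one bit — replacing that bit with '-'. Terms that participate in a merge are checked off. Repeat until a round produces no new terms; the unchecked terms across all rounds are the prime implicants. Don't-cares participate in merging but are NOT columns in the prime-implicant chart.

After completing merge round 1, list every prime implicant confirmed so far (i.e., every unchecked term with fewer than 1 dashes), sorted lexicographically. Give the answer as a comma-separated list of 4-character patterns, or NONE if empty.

Round 0: 0010✓ 0100✓ 0101✓ 1000✓ 1001✓ 1010✓ 1101✓
Round 1: -010 -101 010- 1-01 10-0 100-
PIs = {-010, -101, 010-, 1-01, 10-0, 100-}

NONE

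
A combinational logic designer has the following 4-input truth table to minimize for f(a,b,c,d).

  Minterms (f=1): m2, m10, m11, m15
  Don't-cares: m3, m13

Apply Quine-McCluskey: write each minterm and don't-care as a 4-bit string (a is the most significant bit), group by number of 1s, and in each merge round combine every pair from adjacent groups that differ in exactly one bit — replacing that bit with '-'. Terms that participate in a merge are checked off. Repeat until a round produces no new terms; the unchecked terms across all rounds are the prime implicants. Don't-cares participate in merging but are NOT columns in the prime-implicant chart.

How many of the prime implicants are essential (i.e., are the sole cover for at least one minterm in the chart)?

Round 0: 0010✓ 0011✓ 1010✓ 1011✓ 1101✓ 1111✓
Round 1: -010✓ -011✓ 001-✓ 1-11 101-✓ 11-1
Round 2: -01-
PIs = {-01-, 1-11, 11-1}
Coverage chart:
  m2: -01- ←essential
  m10: -01- ←essential
  m11: -01-,1-11
  m15: 1-11,11-1
Essential: -01-

1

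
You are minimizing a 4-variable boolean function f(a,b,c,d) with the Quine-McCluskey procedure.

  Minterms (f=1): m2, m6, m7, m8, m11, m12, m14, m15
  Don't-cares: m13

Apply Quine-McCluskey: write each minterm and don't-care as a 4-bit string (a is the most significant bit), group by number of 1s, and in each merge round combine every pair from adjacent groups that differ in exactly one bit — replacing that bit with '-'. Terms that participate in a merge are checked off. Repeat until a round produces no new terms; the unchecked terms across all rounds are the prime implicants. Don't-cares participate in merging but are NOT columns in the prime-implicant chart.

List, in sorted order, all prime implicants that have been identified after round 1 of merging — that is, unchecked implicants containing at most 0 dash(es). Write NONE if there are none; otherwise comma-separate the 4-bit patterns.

NONE

[col 0] 0010*, 0110*, 0111*, 1000*, 1011*, 1100*, 1101*, 1110*, 1111*
[col 1] -110*, -111*, 0-10, 011-*, 1-00, 1-11, 11-0*, 11-1*, 110-*, 111-*
[col 2] -11-, 11--
Prime implicants: -11-, 0-10, 1-00, 1-11, 11--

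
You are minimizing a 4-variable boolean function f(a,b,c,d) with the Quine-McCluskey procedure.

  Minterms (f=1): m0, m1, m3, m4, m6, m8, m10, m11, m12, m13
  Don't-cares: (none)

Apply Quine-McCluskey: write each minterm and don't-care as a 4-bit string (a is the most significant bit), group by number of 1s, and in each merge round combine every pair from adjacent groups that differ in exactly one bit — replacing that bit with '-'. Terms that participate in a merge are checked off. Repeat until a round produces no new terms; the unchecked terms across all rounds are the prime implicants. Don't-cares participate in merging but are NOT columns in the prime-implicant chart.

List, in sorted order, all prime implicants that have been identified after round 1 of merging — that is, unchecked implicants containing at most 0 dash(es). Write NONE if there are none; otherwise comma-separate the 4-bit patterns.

size-2^0 implicants → 0000(✓)  0001(✓)  0011(✓)  0100(✓)  0110(✓)  1000(✓)  1010(✓)  1011(✓)  1100(✓)  1101(✓)
size-2^1 implicants → -000(✓)  -011  -100(✓)  0-00(✓)  00-1  000-  01-0  1-00(✓)  10-0  101-  110-
size-2^2 implicants → --00
Unchecked terms (primes): --00, -011, 00-1, 000-, 01-0, 10-0, 101-, 110-

NONE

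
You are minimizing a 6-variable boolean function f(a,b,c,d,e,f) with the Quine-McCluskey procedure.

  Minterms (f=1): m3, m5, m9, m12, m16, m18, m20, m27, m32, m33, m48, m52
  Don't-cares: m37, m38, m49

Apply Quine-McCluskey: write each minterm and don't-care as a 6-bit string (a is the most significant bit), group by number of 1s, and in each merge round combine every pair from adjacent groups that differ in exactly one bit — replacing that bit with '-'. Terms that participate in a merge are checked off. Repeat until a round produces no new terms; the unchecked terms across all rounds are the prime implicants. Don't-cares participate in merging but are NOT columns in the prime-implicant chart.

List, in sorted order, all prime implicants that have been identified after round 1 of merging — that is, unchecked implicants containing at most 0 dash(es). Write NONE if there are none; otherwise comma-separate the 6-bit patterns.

[col 0] 000011, 000101*, 001001, 001100, 010000*, 010010*, 010100*, 011011, 100000*, 100001*, 100101*, 100110, 110000*, 110001*, 110100*
[col 1] -00101, -10000*, -10100*, 010-00*, 0100-0, 1-0000*, 1-0001*, 100-01, 10000-*, 110-00*, 11000-*
[col 2] -10-00, 1-000-
Prime implicants: -00101, -10-00, 000011, 001001, 001100, 0100-0, 011011, 1-000-, 100-01, 100110

000011, 001001, 001100, 011011, 100110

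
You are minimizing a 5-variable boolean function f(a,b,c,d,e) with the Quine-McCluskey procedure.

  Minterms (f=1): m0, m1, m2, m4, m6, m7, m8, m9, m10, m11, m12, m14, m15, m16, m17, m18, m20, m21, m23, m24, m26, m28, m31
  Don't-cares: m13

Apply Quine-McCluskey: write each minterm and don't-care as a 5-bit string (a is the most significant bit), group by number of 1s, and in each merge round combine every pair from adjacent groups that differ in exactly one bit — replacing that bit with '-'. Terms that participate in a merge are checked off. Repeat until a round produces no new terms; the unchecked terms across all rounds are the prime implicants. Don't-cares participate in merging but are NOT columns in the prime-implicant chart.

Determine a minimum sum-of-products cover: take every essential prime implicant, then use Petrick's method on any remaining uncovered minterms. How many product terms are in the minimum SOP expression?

Round 0: 00000✓ 00001✓ 00010✓ 00100✓ 00110✓ 00111✓ 01000✓ 01001✓ 01010✓ 01011✓ 01100✓ 01101✓ 01110✓ 01111✓ 10000✓ 10001✓ 10010✓ 10100✓ 10101✓ 10111✓ 11000✓ 11010✓ 11100✓ 11111✓
Round 1: -0000✓ -0001✓ -0010✓ -0100✓ -0111✓ -1000✓ -1010✓ -1100✓ -1111✓ 0-000✓ 0-001✓ 0-010✓ 0-100✓ 0-110✓ 0-111✓ 00-00✓ 00-10✓ 000-0✓ 0000-✓ 001-0✓ 0011-✓ 01-00✓ 01-01✓ 01-10✓ 01-11✓ 010-0✓ 010-1✓ 0100-✓ 0101-✓ 011-0✓ 011-1✓ 0110-✓ 0111-✓ 1-000✓ 1-010✓ 1-100✓ 1-111✓ 10-00✓ 10-01✓ 100-0✓ 1000-✓ 101-1 1010-✓ 11-00✓ 110-0✓
Round 2: --000✓ --010✓ --100✓ --111 -0-00✓ -00-0✓ -000- -1-00✓ -10-0✓ 0--00✓ 0--10✓ 0-0-0✓ 0-00- 0-1-0✓ 0-11- 00--0✓ 01--0✓ 01--1✓ 01-0-✓ 01-1-✓ 010--✓ 011--✓ 1--00✓ 1-0-0✓ 10-0-
Round 3: ---00 --0-0 0---0 01---
PIs = {---00, --0-0, --111, -000-, 0---0, 0-00-, 0-11-, 01---, 10-0-, 101-1}
Coverage chart:
  m0: ---00,--0-0,-000-,0---0,0-00-
  m1: -000-,0-00-
  m2: --0-0,0---0
  m4: ---00,0---0
  m6: 0---0,0-11-
  m7: --111,0-11-
  m8: ---00,--0-0,0---0,0-00-,01---
  m9: 0-00-,01---
  m10: --0-0,0---0,01---
  m11: 01--- ←essential
  m12: ---00,0---0,01---
  m14: 0---0,0-11-,01---
  m15: --111,0-11-,01---
  m16: ---00,--0-0,-000-,10-0-
  m17: -000-,10-0-
  m18: --0-0 ←essential
  m20: ---00,10-0-
  m21: 10-0-,101-1
  m23: --111,101-1
  m24: ---00,--0-0
  m26: --0-0 ←essential
  m28: ---00 ←essential
  m31: --111 ←essential
Essential: ---00, --0-0, --111, 01---
Petrick residual → -000-, 0---0, 10-0-
Min cover (7 terms): d'e' + c'e' + cde + b'c'd' + a'e' + a'b + ab'd'

7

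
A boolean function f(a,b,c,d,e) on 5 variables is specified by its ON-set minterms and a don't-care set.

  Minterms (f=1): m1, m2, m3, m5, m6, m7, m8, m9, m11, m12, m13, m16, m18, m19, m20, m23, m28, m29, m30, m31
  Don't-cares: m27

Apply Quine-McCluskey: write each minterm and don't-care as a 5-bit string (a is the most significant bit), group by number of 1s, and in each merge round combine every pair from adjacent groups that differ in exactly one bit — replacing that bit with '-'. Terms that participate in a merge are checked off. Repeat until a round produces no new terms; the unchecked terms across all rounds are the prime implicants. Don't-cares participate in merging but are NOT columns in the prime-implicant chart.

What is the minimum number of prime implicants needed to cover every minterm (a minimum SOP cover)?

8

[col 0] 00001*, 00010*, 00011*, 00101*, 00110*, 00111*, 01000*, 01001*, 01011*, 01100*, 01101*, 10000*, 10010*, 10011*, 10100*, 10111*, 11011*, 11100*, 11101*, 11110*, 11111*
[col 1] -0010*, -0011*, -0111*, -1011*, -1100*, -1101*, 0-001*, 0-011*, 0-101*, 00-01*, 00-10*, 00-11*, 000-1*, 0001-*, 001-1*, 0011-*, 01-00*, 01-01*, 010-1*, 0100-*, 0110-*, 1-011*, 1-100, 1-111*, 10-00, 10-11*, 100-0, 1001-*, 11-11*, 111-0*, 111-1*, 1110-*, 1111-*
[col 2] --011, -0-11, -001-, -110-, 0--01, 0-0-1, 00--1, 00-1-, 01-0-, 1--11, 111--
Prime implicants: --011, -0-11, -001-, -110-, 0--01, 0-0-1, 00--1, 00-1-, 01-0-, 1--11, 1-100, 10-00, 100-0, 111--
PI chart (minterm → PIs covering it):
  1 | 0--01,0-0-1,00--1
  2 | -001-,00-1-
  3 | --011,-0-11,-001-,0-0-1,00--1,00-1-
  5 | 0--01,00--1
  6 | 00-1-  (sole → essential)
  7 | -0-11,00--1,00-1-
  8 | 01-0-  (sole → essential)
  9 | 0--01,0-0-1,01-0-
  11 | --011,0-0-1
  12 | -110-,01-0-
  13 | -110-,0--01,01-0-
  16 | 10-00,100-0
  18 | -001-,100-0
  19 | --011,-0-11,-001-,1--11
  20 | 1-100,10-00
  23 | -0-11,1--11
  28 | -110-,1-100,111--
  29 | -110-,111--
  30 | 111--  (sole → essential)
  31 | 1--11,111--
Essential prime implicants: 00-1-, 01-0-, 111--
Petrick residual → --011, -0-11, -001-, 0--01, 10-00
Minimum SOP uses 8 PIs: c'de + b'de + b'c'd + a'd'e + a'b'd + a'bd' + ab'd'e' + abc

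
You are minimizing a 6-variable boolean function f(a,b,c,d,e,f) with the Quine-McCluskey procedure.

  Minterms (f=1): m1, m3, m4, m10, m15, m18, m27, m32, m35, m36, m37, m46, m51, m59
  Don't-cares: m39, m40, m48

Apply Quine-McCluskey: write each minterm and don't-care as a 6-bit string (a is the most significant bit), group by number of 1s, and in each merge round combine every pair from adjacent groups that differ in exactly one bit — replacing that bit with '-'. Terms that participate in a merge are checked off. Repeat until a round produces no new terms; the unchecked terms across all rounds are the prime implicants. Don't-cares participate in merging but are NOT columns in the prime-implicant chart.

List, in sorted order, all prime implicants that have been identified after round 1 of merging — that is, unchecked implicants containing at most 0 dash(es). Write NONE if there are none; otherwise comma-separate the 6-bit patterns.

001010, 001111, 010010, 101110

size-2^0 implicants → 000001(✓)  000011(✓)  000100(✓)  001010  001111  010010  011011(✓)  100000(✓)  100011(✓)  100100(✓)  100101(✓)  100111(✓)  101000(✓)  101110  110000(✓)  110011(✓)  111011(✓)
size-2^1 implicants → -00011  -00100  -11011  0000-1  1-0000  1-0011  10-000  100-00  100-11  1001-1  10010-  11-011
Unchecked terms (primes): -00011, -00100, -11011, 0000-1, 001010, 001111, 010010, 1-0000, 1-0011, 10-000, 100-00, 100-11, 1001-1, 10010-, 101110, 11-011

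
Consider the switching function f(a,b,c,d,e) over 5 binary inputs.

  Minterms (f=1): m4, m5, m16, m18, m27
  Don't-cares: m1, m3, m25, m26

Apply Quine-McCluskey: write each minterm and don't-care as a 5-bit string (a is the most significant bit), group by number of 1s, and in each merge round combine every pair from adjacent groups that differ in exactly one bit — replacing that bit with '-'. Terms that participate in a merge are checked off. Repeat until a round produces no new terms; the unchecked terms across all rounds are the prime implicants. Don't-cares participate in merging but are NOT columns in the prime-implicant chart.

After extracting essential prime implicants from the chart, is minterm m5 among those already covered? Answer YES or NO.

Round 0: 00001✓ 00011✓ 00100✓ 00101✓ 10000✓ 10010✓ 11001✓ 11010✓ 11011✓
Round 1: 00-01 000-1 0010- 1-010 100-0 110-1 1101-
PIs = {00-01, 000-1, 0010-, 1-010, 100-0, 110-1, 1101-}
Coverage chart:
  m4: 0010- ←essential
  m5: 00-01,0010-
  m16: 100-0 ←essential
  m18: 1-010,100-0
  m27: 110-1,1101-
Essential: 0010-, 100-0

YES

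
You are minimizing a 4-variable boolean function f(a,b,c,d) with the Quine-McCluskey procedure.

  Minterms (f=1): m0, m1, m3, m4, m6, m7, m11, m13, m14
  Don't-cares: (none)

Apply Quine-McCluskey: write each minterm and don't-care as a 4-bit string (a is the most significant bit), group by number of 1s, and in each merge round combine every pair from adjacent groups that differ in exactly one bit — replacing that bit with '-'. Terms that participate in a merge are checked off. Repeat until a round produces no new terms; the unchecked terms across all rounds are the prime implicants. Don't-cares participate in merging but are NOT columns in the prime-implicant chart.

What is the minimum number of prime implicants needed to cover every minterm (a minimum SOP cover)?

6

Round 0: 0000✓ 0001✓ 0011✓ 0100✓ 0110✓ 0111✓ 1011✓ 1101 1110✓
Round 1: -011 -110 0-00 0-11 00-1 000- 01-0 011-
PIs = {-011, -110, 0-00, 0-11, 00-1, 000-, 01-0, 011-, 1101}
Coverage chart:
  m0: 0-00,000-
  m1: 00-1,000-
  m3: -011,0-11,00-1
  m4: 0-00,01-0
  m6: -110,01-0,011-
  m7: 0-11,011-
  m11: -011 ←essential
  m13: 1101 ←essential
  m14: -110 ←essential
Essential: -011, -110, 1101
Petrick residual → 0-00, 0-11, 00-1
Min cover (6 terms): b'cd + bcd' + a'c'd' + a'cd + a'b'd + abc'd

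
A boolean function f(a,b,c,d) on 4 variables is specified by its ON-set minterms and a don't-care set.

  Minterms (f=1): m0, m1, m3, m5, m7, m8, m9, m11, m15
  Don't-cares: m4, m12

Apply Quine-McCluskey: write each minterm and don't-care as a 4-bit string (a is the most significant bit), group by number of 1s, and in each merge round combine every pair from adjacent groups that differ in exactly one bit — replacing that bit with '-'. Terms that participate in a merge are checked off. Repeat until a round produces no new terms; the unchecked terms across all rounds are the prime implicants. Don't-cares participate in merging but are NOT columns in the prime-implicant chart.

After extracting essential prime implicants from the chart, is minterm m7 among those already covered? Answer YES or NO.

YES

[col 0] 0000*, 0001*, 0011*, 0100*, 0101*, 0111*, 1000*, 1001*, 1011*, 1100*, 1111*
[col 1] -000*, -001*, -011*, -100*, -111*, 0-00*, 0-01*, 0-11*, 00-1*, 000-*, 01-1*, 010-*, 1-00*, 1-11*, 10-1*, 100-*
[col 2] --00, --11, -0-1, -00-, 0--1, 0-0-
Prime implicants: --00, --11, -0-1, -00-, 0--1, 0-0-
PI chart (minterm → PIs covering it):
  0 | --00,-00-,0-0-
  1 | -0-1,-00-,0--1,0-0-
  3 | --11,-0-1,0--1
  5 | 0--1,0-0-
  7 | --11,0--1
  8 | --00,-00-
  9 | -0-1,-00-
  11 | --11,-0-1
  15 | --11  (sole → essential)
Essential prime implicants: --11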